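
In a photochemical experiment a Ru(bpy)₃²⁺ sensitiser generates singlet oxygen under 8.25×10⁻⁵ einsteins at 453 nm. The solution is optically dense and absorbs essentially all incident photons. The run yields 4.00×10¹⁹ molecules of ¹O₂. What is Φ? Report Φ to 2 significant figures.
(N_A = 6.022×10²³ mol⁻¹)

Product: 4.00×10¹⁹ / 6.022×10²³ = 6.642×10⁻⁵ mol.
Φ = 6.642×10⁻⁵ mol / 8.25×10⁻⁵ mol photons = 0.81.

Φ = 0.81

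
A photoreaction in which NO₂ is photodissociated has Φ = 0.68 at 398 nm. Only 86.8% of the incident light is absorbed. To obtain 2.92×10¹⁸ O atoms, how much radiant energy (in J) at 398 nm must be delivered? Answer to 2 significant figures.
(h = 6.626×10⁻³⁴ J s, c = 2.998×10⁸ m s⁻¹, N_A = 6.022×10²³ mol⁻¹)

2.5 J

Product: 2.92×10¹⁸ / 6.022×10²³ = 4.849×10⁻⁶ mol.
Photons that must be absorbed: 4.849×10⁻⁶ / 0.68 = 7.131×10⁻⁶ mol.
Incident photons needed: 7.131×10⁻⁶ / 0.868 = 8.215×10⁻⁶ mol.
Photon energy: hc/λ = 4.991×10⁻¹⁹ J; per mole, 3.006×10⁵ J mol⁻¹.
Energy required: 8.215×10⁻⁶ × 3.006×10⁵ = 2.5 J.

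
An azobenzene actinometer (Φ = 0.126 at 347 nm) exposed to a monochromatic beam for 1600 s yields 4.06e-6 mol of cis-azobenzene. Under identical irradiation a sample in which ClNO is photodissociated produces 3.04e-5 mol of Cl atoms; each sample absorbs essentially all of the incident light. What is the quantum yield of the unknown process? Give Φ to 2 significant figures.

Φ = 0.94

Photons absorbed by the actinometer: 4.06e-6 / 0.126 = 3.222e-5 mol.
Φ(unknown) = 3.04e-5 / 3.222e-5 = 0.94.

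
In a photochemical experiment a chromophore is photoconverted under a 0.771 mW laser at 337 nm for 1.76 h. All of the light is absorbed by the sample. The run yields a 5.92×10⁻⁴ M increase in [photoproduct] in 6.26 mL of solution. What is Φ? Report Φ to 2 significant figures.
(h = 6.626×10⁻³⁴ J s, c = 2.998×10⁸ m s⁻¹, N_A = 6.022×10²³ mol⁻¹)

Φ = 0.27

Product: (5.92×10⁻⁴ M)(0.00626 L) = 3.706×10⁻⁶ mol.
Photon energy at 337 nm: hc/λ = (6.626×10⁻³⁴)(2.998×10⁸)/(337×10⁻⁹) = 5.895×10⁻¹⁹ J.
Energy delivered: (0.771 mW)(6336 s) = 4.885 J.
Photons incident: 4.885 / 5.895×10⁻¹⁹ = 8.287×10¹⁸, i.e. 8.287×10¹⁸/6.022×10²³ = 1.376×10⁻⁵ mol.
Φ = 3.706×10⁻⁶ mol / 1.376×10⁻⁵ mol photons = 0.27.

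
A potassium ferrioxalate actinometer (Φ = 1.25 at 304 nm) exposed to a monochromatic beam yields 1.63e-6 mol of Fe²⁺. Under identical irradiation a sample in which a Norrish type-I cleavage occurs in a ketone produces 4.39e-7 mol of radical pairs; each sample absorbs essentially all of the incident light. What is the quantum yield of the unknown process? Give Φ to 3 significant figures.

Φ = 0.337

Photons absorbed by the actinometer: 1.63e-6 / 1.25 = 1.304e-6 mol.
Φ(unknown) = 4.39e-7 / 1.304e-6 = 0.337.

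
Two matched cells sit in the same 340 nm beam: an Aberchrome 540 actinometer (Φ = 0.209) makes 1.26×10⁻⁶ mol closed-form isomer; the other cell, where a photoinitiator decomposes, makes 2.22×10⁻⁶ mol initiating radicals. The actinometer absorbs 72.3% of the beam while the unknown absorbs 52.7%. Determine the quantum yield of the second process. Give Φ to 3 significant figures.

Φ = 0.505

Photons absorbed by the actinometer: 1.26×10⁻⁶ / 0.209 = 6.029×10⁻⁶ mol.
Incident flux: 6.029×10⁻⁶ / 0.723 = 8.339×10⁻⁶ einstein.
Absorbed by unknown: 0.527 × 8.339×10⁻⁶ = 4.395×10⁻⁶ mol.
Φ(unknown) = 2.22×10⁻⁶ / 4.395×10⁻⁶ = 0.505.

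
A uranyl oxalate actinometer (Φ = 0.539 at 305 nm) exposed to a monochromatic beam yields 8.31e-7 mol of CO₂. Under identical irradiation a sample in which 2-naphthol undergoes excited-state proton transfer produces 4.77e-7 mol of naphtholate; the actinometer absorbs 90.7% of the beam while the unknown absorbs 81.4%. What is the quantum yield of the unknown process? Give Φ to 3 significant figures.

Φ = 0.345

Photons absorbed by the actinometer: 8.31e-7 / 0.539 = 1.542e-6 mol.
Incident flux: 1.542e-6 / 0.907 = 1.700e-6 einstein.
Absorbed by unknown: 0.814 × 1.700e-6 = 1.384e-6 mol.
Φ(unknown) = 4.77e-7 / 1.384e-6 = 0.345.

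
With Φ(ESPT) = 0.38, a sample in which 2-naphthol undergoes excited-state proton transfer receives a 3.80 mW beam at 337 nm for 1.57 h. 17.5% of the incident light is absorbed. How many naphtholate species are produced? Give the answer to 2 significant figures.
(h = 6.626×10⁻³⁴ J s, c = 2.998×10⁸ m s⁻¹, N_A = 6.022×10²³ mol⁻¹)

Photon energy at 337 nm: hc/λ = (6.626×10⁻³⁴)(2.998×10⁸)/(337×10⁻⁹) = 5.895×10⁻¹⁹ J.
Energy delivered: (3.80 mW)(5652 s) = 21.48 J.
Photons incident: 21.48 / 5.895×10⁻¹⁹ = 3.644×10¹⁹, i.e. 3.644×10¹⁹/6.022×10²³ = 6.051×10⁻⁵ mol.
Photons absorbed: 0.175 × 6.051×10⁻⁵ = 1.059×10⁻⁵ mol.
Product: Φ × n_abs = 0.38 × 1.059×10⁻⁵ = 4.024×10⁻⁶ mol.
As a count: 4.024×10⁻⁶ × 6.022×10²³ = 2.4×10¹⁸.

2.4×10¹⁸ species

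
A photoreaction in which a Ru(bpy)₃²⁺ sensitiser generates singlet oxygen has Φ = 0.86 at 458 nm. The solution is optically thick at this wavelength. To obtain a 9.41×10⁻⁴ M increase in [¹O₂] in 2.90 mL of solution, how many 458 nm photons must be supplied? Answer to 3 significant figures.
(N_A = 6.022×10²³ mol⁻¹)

Product: (9.41×10⁻⁴ M)(0.0029 L) = 2.729×10⁻⁶ mol.
Photons that must be absorbed: 2.729×10⁻⁶ / 0.86 = 3.173×10⁻⁶ mol.
Photon count: 3.173×10⁻⁶ × 6.022×10²³ = 1.91×10¹⁸.

1.91×10¹⁸ photons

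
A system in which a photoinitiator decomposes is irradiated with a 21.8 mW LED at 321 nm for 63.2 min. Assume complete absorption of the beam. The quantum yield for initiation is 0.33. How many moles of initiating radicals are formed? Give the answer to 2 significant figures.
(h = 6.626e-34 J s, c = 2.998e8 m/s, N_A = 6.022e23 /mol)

7.3e-5 mol

Photon energy at 321 nm: hc/λ = (6.626e-34)(2.998e8)/(321e-9) = 6.188e-19 J.
Energy delivered: (21.8 mW)(3792 s) = 82.67 J.
Photons incident: 82.67 / 6.188e-19 = 1.336e20, i.e. 1.336e20/6.022e23 = 2.219e-4 mol.
Product: Φ × n_abs = 0.33 × 2.219e-4 = 7.323e-5 mol.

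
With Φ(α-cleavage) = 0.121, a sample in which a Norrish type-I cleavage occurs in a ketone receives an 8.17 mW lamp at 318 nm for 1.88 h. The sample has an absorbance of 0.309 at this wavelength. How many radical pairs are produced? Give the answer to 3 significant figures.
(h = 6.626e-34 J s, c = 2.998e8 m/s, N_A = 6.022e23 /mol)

Photon energy at 318 nm: hc/λ = (6.626e-34)(2.998e8)/(318e-9) = 6.247e-19 J.
Energy delivered: (8.17 mW)(6768 s) = 55.29 J.
Photons incident: 55.29 / 6.247e-19 = 8.851e19, i.e. 8.851e19/6.022e23 = 1.470e-4 mol.
Fraction absorbed: 1 − 10^(−0.309) = 0.5091.
Photons absorbed: 0.5091 × 1.470e-4 = 7.484e-5 mol.
Product: Φ × n_abs = 0.121 × 7.484e-5 = 9.056e-6 mol.
As a count: 9.056e-6 × 6.022e23 = 5.45e18.

5.45e18 radical pairs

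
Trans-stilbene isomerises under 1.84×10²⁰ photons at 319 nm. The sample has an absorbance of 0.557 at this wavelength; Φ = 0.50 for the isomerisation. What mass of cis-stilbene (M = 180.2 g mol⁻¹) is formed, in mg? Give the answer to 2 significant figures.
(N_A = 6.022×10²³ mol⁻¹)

20 mg

Moles of photons: 1.84×10²⁰ / 6.022×10²³ = 3.055×10⁻⁴ mol.
Fraction absorbed: 1 − 10^(−0.557) = 0.7227.
Photons absorbed: 0.7227 × 3.055×10⁻⁴ = 2.208×10⁻⁴ mol.
Product: Φ × n_abs = 0.50 × 2.208×10⁻⁴ = 1.104×10⁻⁴ mol.
Mass: 1.104×10⁻⁴ × 180.2 = 0.01989 g = 20 mg.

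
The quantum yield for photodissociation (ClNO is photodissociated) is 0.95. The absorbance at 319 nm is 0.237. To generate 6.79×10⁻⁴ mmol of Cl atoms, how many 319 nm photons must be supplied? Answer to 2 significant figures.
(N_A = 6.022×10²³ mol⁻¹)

1.0×10¹⁸ photons

Product: 6.79×10⁻⁴ mmol = 6.79×10⁻⁷ mol.
Photons that must be absorbed: 6.79×10⁻⁷ / 0.95 = 7.147×10⁻⁷ mol.
Fraction absorbed: 1 − 10^(−0.237) = 0.4206.
Incident photons needed: 7.147×10⁻⁷ / 0.4206 = 1.699×10⁻⁶ mol.
Photon count: 1.699×10⁻⁶ × 6.022×10²³ = 1.0×10¹⁸.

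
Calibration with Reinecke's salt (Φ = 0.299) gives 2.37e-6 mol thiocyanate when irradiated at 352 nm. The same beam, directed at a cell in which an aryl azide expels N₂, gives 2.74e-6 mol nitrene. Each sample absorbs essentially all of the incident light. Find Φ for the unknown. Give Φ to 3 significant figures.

Φ = 0.346

Photons absorbed by the actinometer: 2.37e-6 / 0.299 = 7.926e-6 mol.
Φ(unknown) = 2.74e-6 / 7.926e-6 = 0.346.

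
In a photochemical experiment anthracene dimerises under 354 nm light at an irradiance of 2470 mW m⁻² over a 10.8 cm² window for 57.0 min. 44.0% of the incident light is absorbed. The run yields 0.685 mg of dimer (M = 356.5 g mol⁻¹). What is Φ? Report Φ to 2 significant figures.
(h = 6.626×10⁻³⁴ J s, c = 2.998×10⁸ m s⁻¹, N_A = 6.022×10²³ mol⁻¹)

Φ = 0.16

Product: 0.685 mg / 356.5 g mol⁻¹ = 1.921×10⁻⁶ mol.
Photon energy at 354 nm: hc/λ = (6.626×10⁻³⁴)(2.998×10⁸)/(354×10⁻⁹) = 5.612×10⁻¹⁹ J.
Energy delivered: (2470 mW m⁻²)(10.8×10⁻⁴ m²)(3420 s) = 9.123 J.
Photons incident: 9.123 / 5.612×10⁻¹⁹ = 1.626×10¹⁹, i.e. 1.626×10¹⁹/6.022×10²³ = 2.700×10⁻⁵ mol.
Photons absorbed: 0.440 × 2.700×10⁻⁵ = 1.188×10⁻⁵ mol.
Φ = 1.921×10⁻⁶ mol / 1.188×10⁻⁵ mol photons = 0.16.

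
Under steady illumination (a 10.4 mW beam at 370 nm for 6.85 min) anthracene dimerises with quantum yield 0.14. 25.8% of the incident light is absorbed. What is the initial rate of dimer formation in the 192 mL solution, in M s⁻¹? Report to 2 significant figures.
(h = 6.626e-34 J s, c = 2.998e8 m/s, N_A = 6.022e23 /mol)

Photon energy at 370 nm: hc/λ = (6.626e-34)(2.998e8)/(370e-9) = 5.369e-19 J.
Energy delivered: (10.4 mW)(411 s) = 4.274 J.
Photons incident: 4.274 / 5.369e-19 = 7.961e18, i.e. 7.961e18/6.022e23 = 1.322e-5 mol.
Photons absorbed: 0.258 × 1.322e-5 = 3.411e-6 mol.
Product formed: 0.14 × 3.411e-6 = 4.775e-7 mol.
Rate: 4.775e-7 mol / (411 s × 0.192 L) = 6.1e-9 M s⁻¹.

6.1e-9 M s⁻¹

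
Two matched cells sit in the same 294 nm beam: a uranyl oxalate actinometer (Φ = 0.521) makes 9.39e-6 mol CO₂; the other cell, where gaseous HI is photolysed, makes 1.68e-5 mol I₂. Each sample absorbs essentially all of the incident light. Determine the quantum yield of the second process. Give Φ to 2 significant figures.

Photons absorbed by the actinometer: 9.39e-6 / 0.521 = 1.802e-5 mol.
Φ(unknown) = 1.68e-5 / 1.802e-5 = 0.93.

Φ = 0.93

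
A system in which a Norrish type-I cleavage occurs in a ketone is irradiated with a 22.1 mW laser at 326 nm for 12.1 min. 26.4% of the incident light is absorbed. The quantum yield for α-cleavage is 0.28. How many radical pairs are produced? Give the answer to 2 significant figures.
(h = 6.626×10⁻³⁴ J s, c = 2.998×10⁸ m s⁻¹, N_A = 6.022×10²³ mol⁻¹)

Photon energy at 326 nm: hc/λ = (6.626×10⁻³⁴)(2.998×10⁸)/(326×10⁻⁹) = 6.093×10⁻¹⁹ J.
Energy delivered: (22.1 mW)(726 s) = 16.04 J.
Photons incident: 16.04 / 6.093×10⁻¹⁹ = 2.633×10¹⁹, i.e. 2.633×10¹⁹/6.022×10²³ = 4.372×10⁻⁵ mol.
Photons absorbed: 0.264 × 4.372×10⁻⁵ = 1.154×10⁻⁵ mol.
Product: Φ × n_abs = 0.28 × 1.154×10⁻⁵ = 3.231×10⁻⁶ mol.
As a count: 3.231×10⁻⁶ × 6.022×10²³ = 1.9×10¹⁸.

1.9×10¹⁸ radical pairs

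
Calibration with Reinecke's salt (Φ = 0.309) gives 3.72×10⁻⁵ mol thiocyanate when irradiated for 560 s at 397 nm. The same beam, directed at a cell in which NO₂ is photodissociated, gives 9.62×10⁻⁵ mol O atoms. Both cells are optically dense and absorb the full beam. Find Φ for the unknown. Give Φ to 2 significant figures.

Photons absorbed by the actinometer: 3.72×10⁻⁵ / 0.309 = 1.204×10⁻⁴ mol.
Φ(unknown) = 9.62×10⁻⁵ / 1.204×10⁻⁴ = 0.80.

Φ = 0.80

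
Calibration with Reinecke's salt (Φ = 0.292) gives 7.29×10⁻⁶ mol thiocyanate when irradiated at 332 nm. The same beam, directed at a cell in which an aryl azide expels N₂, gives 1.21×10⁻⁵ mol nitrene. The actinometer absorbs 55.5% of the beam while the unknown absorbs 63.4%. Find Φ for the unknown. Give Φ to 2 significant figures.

Photons absorbed by the actinometer: 7.29×10⁻⁶ / 0.292 = 2.497×10⁻⁵ mol.
Incident flux: 2.497×10⁻⁵ / 0.555 = 4.499×10⁻⁵ einstein.
Absorbed by unknown: 0.634 × 4.499×10⁻⁵ = 2.852×10⁻⁵ mol.
Φ(unknown) = 1.21×10⁻⁵ / 2.852×10⁻⁵ = 0.42.

Φ = 0.42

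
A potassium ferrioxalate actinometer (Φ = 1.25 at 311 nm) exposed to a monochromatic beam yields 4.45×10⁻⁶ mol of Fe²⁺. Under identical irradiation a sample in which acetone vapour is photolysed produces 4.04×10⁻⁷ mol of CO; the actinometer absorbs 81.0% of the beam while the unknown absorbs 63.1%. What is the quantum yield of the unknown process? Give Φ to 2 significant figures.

Φ = 0.15

Photons absorbed by the actinometer: 4.45×10⁻⁶ / 1.25 = 3.560×10⁻⁶ mol.
Incident flux: 3.560×10⁻⁶ / 0.810 = 4.395×10⁻⁶ einstein.
Absorbed by unknown: 0.631 × 4.395×10⁻⁶ = 2.773×10⁻⁶ mol.
Φ(unknown) = 4.04×10⁻⁷ / 2.773×10⁻⁶ = 0.15.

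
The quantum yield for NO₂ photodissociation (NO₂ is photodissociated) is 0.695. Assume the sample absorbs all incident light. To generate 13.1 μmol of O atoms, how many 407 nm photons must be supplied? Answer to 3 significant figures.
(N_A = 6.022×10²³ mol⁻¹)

1.14×10¹⁹ photons

Product: 13.1 μmol = 1.31×10⁻⁵ mol.
Photons that must be absorbed: 1.31×10⁻⁵ / 0.695 = 1.885×10⁻⁵ mol.
Photon count: 1.885×10⁻⁵ × 6.022×10²³ = 1.14×10¹⁹.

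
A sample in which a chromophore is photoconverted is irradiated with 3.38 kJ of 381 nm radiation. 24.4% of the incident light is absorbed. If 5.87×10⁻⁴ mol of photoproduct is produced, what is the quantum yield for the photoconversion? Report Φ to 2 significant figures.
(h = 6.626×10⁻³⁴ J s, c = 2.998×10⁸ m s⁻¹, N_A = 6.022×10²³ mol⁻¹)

Φ = 0.22

Photon energy at 381 nm: hc/λ = (6.626×10⁻³⁴)(2.998×10⁸)/(381×10⁻⁹) = 5.214×10⁻¹⁹ J.
Incident energy: 3.38 kJ = 3380 J.
Photons incident: 3380 / 5.214×10⁻¹⁹ = 6.483×10²¹, i.e. 6.483×10²¹/6.022×10²³ = 0.01077 mol.
Photons absorbed: 0.244 × 0.01077 = 0.002628 mol.
Φ = 5.87×10⁻⁴ mol / 0.002628 mol photons = 0.22.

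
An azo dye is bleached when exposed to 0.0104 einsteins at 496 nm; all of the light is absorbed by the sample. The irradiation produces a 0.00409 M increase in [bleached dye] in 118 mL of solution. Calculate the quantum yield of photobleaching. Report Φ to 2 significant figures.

Product: (0.00409 M)(0.118 L) = 4.826e-4 mol.
Φ = 4.826e-4 mol / 0.0104 mol photons = 0.046.

Φ = 0.046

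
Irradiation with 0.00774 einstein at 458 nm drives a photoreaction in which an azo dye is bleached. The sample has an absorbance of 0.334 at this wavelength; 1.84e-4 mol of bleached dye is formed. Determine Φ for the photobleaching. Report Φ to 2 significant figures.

Φ = 0.044

Fraction absorbed: 1 − 10^(−0.334) = 0.5366.
Photons absorbed: 0.5366 × 0.00774 = 0.004153 mol.
Φ = 1.84e-4 mol / 0.004153 mol photons = 0.044.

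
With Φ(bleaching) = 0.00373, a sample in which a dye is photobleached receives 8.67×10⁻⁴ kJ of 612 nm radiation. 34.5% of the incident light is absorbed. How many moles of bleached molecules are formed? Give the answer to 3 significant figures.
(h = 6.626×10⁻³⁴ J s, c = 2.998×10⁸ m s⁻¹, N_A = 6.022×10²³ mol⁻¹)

Photon energy at 612 nm: hc/λ = (6.626×10⁻³⁴)(2.998×10⁸)/(612×10⁻⁹) = 3.246×10⁻¹⁹ J.
Incident energy: 8.67×10⁻⁴ kJ = 0.867 J.
Photons incident: 0.867 / 3.246×10⁻¹⁹ = 2.671×10¹⁸, i.e. 2.671×10¹⁸/6.022×10²³ = 4.435×10⁻⁶ mol.
Photons absorbed: 0.345 × 4.435×10⁻⁶ = 1.530×10⁻⁶ mol.
Product: Φ × n_abs = 0.00373 × 1.530×10⁻⁶ = 5.707×10⁻⁹ mol.

5.71×10⁻⁹ mol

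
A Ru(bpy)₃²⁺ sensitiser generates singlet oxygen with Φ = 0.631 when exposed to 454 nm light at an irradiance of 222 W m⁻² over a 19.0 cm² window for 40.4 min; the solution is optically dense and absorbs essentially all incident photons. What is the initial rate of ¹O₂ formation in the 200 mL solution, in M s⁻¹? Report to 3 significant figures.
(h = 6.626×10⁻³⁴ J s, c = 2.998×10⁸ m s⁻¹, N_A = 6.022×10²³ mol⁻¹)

5.05×10⁻⁶ M s⁻¹

Photon energy at 454 nm: hc/λ = (6.626×10⁻³⁴)(2.998×10⁸)/(454×10⁻⁹) = 4.375×10⁻¹⁹ J.
Energy delivered: (222 W m⁻²)(19.0×10⁻⁴ m²)(2424 s) = 1022 J.
Photons incident: 1022 / 4.375×10⁻¹⁹ = 2.336×10²¹, i.e. 2.336×10²¹/6.022×10²³ = 0.003879 mol.
Product formed: 0.631 × 0.003879 = 0.002448 mol.
Rate: 0.002448 mol / (2424 s × 0.2 L) = 5.05×10⁻⁶ M s⁻¹.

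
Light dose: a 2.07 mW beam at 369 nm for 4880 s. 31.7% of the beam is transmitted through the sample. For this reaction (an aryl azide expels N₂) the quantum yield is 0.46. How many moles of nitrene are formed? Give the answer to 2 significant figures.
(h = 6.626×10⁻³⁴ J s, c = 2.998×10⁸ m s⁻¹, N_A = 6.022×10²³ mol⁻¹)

Photon energy at 369 nm: hc/λ = (6.626×10⁻³⁴)(2.998×10⁸)/(369×10⁻⁹) = 5.383×10⁻¹⁹ J.
Energy delivered: (2.07 mW)(4880 s) = 10.10 J.
Photons incident: 10.10 / 5.383×10⁻¹⁹ = 1.876×10¹⁹, i.e. 1.876×10¹⁹/6.022×10²³ = 3.115×10⁻⁵ mol.
Fraction absorbed: 1 − 31.7/100 = 0.6830.
Photons absorbed: 0.6830 × 3.115×10⁻⁵ = 2.128×10⁻⁵ mol.
Product: Φ × n_abs = 0.46 × 2.128×10⁻⁵ = 9.789×10⁻⁶ mol.

9.8×10⁻⁶ mol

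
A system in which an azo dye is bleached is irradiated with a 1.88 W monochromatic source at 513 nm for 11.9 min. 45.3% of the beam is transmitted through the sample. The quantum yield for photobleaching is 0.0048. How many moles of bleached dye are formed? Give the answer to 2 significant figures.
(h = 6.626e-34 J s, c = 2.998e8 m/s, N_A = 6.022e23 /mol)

Photon energy at 513 nm: hc/λ = (6.626e-34)(2.998e8)/(513e-9) = 3.872e-19 J.
Energy delivered: (1.88 W)(714 s) = 1342 J.
Photons incident: 1342 / 3.872e-19 = 3.466e21, i.e. 3.466e21/6.022e23 = 0.005756 mol.
Fraction absorbed: 1 − 45.3/100 = 0.5470.
Photons absorbed: 0.5470 × 0.005756 = 0.003149 mol.
Product: Φ × n_abs = 0.0048 × 0.003149 = 1.512e-5 mol.

1.5e-5 mol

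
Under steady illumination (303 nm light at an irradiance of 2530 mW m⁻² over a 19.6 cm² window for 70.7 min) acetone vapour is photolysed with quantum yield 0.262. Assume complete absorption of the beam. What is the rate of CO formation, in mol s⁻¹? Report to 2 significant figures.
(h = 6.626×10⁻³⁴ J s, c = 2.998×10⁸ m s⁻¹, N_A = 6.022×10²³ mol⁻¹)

Photon energy at 303 nm: hc/λ = (6.626×10⁻³⁴)(2.998×10⁸)/(303×10⁻⁹) = 6.556×10⁻¹⁹ J.
Energy delivered: (2530 mW m⁻²)(19.6×10⁻⁴ m²)(4242 s) = 21.04 J.
Photons incident: 21.04 / 6.556×10⁻¹⁹ = 3.209×10¹⁹, i.e. 3.209×10¹⁹/6.022×10²³ = 5.329×10⁻⁵ mol.
Product formed: 0.262 × 5.329×10⁻⁵ = 1.396×10⁻⁵ mol.
Rate: 1.396×10⁻⁵ / 4242 s = 3.3×10⁻⁹ mol s⁻¹.

3.3×10⁻⁹ mol s⁻¹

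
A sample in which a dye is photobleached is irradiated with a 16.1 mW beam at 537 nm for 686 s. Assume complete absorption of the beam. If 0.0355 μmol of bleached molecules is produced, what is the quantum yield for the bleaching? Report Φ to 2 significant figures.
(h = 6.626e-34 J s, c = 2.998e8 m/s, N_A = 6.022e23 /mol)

Φ = 7.2e-4

Product: 0.0355 μmol = 3.55e-8 mol.
Photon energy at 537 nm: hc/λ = (6.626e-34)(2.998e8)/(537e-9) = 3.699e-19 J.
Energy delivered: (16.1 mW)(686 s) = 11.04 J.
Photons incident: 11.04 / 3.699e-19 = 2.985e19, i.e. 2.985e19/6.022e23 = 4.957e-5 mol.
Φ = 3.55e-8 mol / 4.957e-5 mol photons = 7.2e-4.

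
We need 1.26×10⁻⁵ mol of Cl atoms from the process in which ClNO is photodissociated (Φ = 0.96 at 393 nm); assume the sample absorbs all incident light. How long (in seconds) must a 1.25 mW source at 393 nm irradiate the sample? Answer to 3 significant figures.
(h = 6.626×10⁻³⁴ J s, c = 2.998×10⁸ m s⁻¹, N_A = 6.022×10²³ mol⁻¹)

Photons that must be absorbed: 1.26×10⁻⁵ / 0.96 = 1.313×10⁻⁵ mol.
Photon energy: hc/λ = 5.055×10⁻¹⁹ J; per mole, 3.044×10⁵ J mol⁻¹.
Energy required: 1.313×10⁻⁵ × 3.044×10⁵ = 3.997 J.
Time: 3.997 J / 0.00125 W = 3200 s.

t ≈ 3200 s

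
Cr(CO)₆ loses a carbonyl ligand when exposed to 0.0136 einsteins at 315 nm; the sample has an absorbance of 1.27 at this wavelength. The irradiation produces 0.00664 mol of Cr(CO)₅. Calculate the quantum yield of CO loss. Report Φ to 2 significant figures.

Φ = 0.52

Fraction absorbed: 1 − 10^(−1.27) = 0.9463.
Photons absorbed: 0.9463 × 0.0136 = 0.01287 mol.
Φ = 0.00664 mol / 0.01287 mol photons = 0.52.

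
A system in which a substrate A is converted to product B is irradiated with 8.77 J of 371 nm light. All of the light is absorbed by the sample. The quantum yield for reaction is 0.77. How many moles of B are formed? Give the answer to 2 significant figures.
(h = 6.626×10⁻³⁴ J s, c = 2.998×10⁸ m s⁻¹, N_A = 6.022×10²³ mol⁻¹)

Photon energy at 371 nm: hc/λ = (6.626×10⁻³⁴)(2.998×10⁸)/(371×10⁻⁹) = 5.354×10⁻¹⁹ J.
Photons incident: 8.77 / 5.354×10⁻¹⁹ = 1.638×10¹⁹, i.e. 1.638×10¹⁹/6.022×10²³ = 2.720×10⁻⁵ mol.
Product: Φ × n_abs = 0.77 × 2.720×10⁻⁵ = 2.094×10⁻⁵ mol.

2.1×10⁻⁵ mol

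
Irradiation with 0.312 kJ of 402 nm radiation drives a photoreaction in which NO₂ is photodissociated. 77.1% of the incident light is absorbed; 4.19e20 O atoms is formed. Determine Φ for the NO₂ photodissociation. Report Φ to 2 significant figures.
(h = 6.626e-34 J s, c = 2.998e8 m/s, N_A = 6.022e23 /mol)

Φ = 0.86

Product: 4.19e20 / 6.022e23 = 6.958e-4 mol.
Photon energy at 402 nm: hc/λ = (6.626e-34)(2.998e8)/(402e-9) = 4.941e-19 J.
Incident energy: 0.312 kJ = 312 J.
Photons incident: 312 / 4.941e-19 = 6.315e20, i.e. 6.315e20/6.022e23 = 0.001049 mol.
Photons absorbed: 0.771 × 0.001049 = 8.088e-4 mol.
Φ = 6.958e-4 mol / 8.088e-4 mol photons = 0.86.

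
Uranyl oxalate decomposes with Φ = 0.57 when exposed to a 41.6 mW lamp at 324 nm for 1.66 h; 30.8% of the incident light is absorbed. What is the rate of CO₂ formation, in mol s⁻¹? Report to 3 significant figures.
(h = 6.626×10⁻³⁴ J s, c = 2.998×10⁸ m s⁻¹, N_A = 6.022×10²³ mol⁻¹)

Photon energy at 324 nm: hc/λ = (6.626×10⁻³⁴)(2.998×10⁸)/(324×10⁻⁹) = 6.131×10⁻¹⁹ J.
Energy delivered: (41.6 mW)(5976 s) = 248.6 J.
Photons incident: 248.6 / 6.131×10⁻¹⁹ = 4.055×10²⁰, i.e. 4.055×10²⁰/6.022×10²³ = 6.734×10⁻⁴ mol.
Photons absorbed: 0.308 × 6.734×10⁻⁴ = 2.074×10⁻⁴ mol.
Product formed: 0.57 × 2.074×10⁻⁴ = 1.182×10⁻⁴ mol.
Rate: 1.182×10⁻⁴ / 5976 s = 1.98×10⁻⁸ mol s⁻¹.

1.98×10⁻⁸ mol s⁻¹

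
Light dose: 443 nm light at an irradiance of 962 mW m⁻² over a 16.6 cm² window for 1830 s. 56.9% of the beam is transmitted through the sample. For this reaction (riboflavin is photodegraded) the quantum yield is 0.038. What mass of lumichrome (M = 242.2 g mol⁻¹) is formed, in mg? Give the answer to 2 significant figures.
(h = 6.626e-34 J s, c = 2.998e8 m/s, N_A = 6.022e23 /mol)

0.043 mg

Photon energy at 443 nm: hc/λ = (6.626e-34)(2.998e8)/(443e-9) = 4.484e-19 J.
Energy delivered: (962 mW m⁻²)(16.6e-4 m²)(1830 s) = 2.922 J.
Photons incident: 2.922 / 4.484e-19 = 6.517e18, i.e. 6.517e18/6.022e23 = 1.082e-5 mol.
Fraction absorbed: 1 − 56.9/100 = 0.4310.
Photons absorbed: 0.4310 × 1.082e-5 = 4.663e-6 mol.
Product: Φ × n_abs = 0.038 × 4.663e-6 = 1.772e-7 mol.
Mass: 1.772e-7 × 242.2 = 4.292e-5 g = 0.043 mg.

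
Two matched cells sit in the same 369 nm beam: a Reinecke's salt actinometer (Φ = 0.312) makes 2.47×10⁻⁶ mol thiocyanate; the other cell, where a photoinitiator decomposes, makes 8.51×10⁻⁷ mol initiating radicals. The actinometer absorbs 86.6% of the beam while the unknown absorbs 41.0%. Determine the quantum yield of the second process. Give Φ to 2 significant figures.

Photons absorbed by the actinometer: 2.47×10⁻⁶ / 0.312 = 7.917×10⁻⁶ mol.
Incident flux: 7.917×10⁻⁶ / 0.866 = 9.142×10⁻⁶ einstein.
Absorbed by unknown: 0.410 × 9.142×10⁻⁶ = 3.748×10⁻⁶ mol.
Φ(unknown) = 8.51×10⁻⁷ / 3.748×10⁻⁶ = 0.23.

Φ = 0.23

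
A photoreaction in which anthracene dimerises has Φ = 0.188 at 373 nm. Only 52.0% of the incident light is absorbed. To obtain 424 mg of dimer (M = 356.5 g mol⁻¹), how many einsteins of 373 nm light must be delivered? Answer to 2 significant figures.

Product: 424 mg / 356.5 g mol⁻¹ = 0.001189 mol.
Photons that must be absorbed: 0.001189 / 0.188 = 0.006324 mol.
Incident photons needed: 0.006324 / 0.520 = 0.01216 mol.

0.012 einstein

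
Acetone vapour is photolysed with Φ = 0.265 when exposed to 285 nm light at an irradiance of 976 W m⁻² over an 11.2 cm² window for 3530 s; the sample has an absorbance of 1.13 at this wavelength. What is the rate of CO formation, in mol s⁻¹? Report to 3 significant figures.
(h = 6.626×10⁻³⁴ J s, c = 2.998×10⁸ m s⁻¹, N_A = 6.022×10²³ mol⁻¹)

Photon energy at 285 nm: hc/λ = (6.626×10⁻³⁴)(2.998×10⁸)/(285×10⁻⁹) = 6.970×10⁻¹⁹ J.
Energy delivered: (976 W m⁻²)(11.2×10⁻⁴ m²)(3530 s) = 3859 J.
Photons incident: 3859 / 6.970×10⁻¹⁹ = 5.537×10²¹, i.e. 5.537×10²¹/6.022×10²³ = 0.009195 mol.
Fraction absorbed: 1 − 10^(−1.13) = 0.9259.
Photons absorbed: 0.9259 × 0.009195 = 0.008514 mol.
Product formed: 0.265 × 0.008514 = 0.002256 mol.
Rate: 0.002256 / 3530 s = 6.39×10⁻⁷ mol s⁻¹.

6.39×10⁻⁷ mol s⁻¹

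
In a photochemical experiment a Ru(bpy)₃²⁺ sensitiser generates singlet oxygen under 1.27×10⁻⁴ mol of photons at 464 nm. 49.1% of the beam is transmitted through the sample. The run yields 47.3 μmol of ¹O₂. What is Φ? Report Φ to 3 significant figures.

Φ = 0.732

Product: 47.3 μmol = 4.73×10⁻⁵ mol.
Fraction absorbed: 1 − 49.1/100 = 0.5090.
Photons absorbed: 0.5090 × 1.27×10⁻⁴ = 6.464×10⁻⁵ mol.
Φ = 4.73×10⁻⁵ mol / 6.464×10⁻⁵ mol photons = 0.732.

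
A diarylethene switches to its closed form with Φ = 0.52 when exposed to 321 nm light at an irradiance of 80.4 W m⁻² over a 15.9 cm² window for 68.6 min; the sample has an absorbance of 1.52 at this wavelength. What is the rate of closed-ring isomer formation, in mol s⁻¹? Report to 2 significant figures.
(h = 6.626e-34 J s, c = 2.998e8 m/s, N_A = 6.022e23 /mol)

1.7e-7 mol s⁻¹

Photon energy at 321 nm: hc/λ = (6.626e-34)(2.998e8)/(321e-9) = 6.188e-19 J.
Energy delivered: (80.4 W m⁻²)(15.9e-4 m²)(4116 s) = 526.2 J.
Photons incident: 526.2 / 6.188e-19 = 8.504e20, i.e. 8.504e20/6.022e23 = 0.001412 mol.
Fraction absorbed: 1 − 10^(−1.52) = 0.9698.
Photons absorbed: 0.9698 × 0.001412 = 0.001369 mol.
Product formed: 0.52 × 0.001369 = 7.119e-4 mol.
Rate: 7.119e-4 / 4116 s = 1.7e-7 mol s⁻¹.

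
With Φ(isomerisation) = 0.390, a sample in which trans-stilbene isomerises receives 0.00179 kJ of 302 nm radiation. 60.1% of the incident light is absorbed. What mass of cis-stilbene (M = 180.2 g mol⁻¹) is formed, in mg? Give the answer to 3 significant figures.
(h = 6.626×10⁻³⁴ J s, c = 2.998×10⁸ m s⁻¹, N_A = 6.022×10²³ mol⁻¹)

0.191 mg

Photon energy at 302 nm: hc/λ = (6.626×10⁻³⁴)(2.998×10⁸)/(302×10⁻⁹) = 6.578×10⁻¹⁹ J.
Incident energy: 0.00179 kJ = 1.79 J.
Photons incident: 1.79 / 6.578×10⁻¹⁹ = 2.721×10¹⁸, i.e. 2.721×10¹⁸/6.022×10²³ = 4.518×10⁻⁶ mol.
Photons absorbed: 0.601 × 4.518×10⁻⁶ = 2.715×10⁻⁶ mol.
Product: Φ × n_abs = 0.390 × 2.715×10⁻⁶ = 1.059×10⁻⁶ mol.
Mass: 1.059×10⁻⁶ × 180.2 = 1.908×10⁻⁴ g = 0.191 mg.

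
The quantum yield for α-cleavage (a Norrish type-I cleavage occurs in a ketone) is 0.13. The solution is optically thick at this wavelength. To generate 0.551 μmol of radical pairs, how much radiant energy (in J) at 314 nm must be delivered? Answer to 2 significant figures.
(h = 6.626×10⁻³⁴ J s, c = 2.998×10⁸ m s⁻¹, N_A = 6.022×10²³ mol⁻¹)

1.6 J

Product: 0.551 μmol = 5.51×10⁻⁷ mol.
Photons that must be absorbed: 5.51×10⁻⁷ / 0.13 = 4.238×10⁻⁶ mol.
Photon energy: hc/λ = 6.326×10⁻¹⁹ J; per mole, 3.810×10⁵ J mol⁻¹.
Energy required: 4.238×10⁻⁶ × 3.810×10⁵ = 1.6 J.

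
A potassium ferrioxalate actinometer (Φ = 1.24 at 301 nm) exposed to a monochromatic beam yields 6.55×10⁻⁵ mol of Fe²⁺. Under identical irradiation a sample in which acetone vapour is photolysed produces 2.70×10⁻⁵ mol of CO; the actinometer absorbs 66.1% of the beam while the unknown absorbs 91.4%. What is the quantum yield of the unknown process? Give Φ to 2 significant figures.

Photons absorbed by the actinometer: 6.55×10⁻⁵ / 1.24 = 5.282×10⁻⁵ mol.
Incident flux: 5.282×10⁻⁵ / 0.661 = 7.991×10⁻⁵ einstein.
Absorbed by unknown: 0.914 × 7.991×10⁻⁵ = 7.304×10⁻⁵ mol.
Φ(unknown) = 2.70×10⁻⁵ / 7.304×10⁻⁵ = 0.37.

Φ = 0.37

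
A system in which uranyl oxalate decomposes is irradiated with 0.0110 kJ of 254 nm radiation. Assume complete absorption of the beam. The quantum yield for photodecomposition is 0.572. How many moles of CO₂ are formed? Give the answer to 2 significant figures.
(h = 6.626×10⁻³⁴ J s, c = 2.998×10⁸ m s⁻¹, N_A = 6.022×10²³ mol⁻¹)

Photon energy at 254 nm: hc/λ = (6.626×10⁻³⁴)(2.998×10⁸)/(254×10⁻⁹) = 7.821×10⁻¹⁹ J.
Incident energy: 0.0110 kJ = 11.0 J.
Photons incident: 11.0 / 7.821×10⁻¹⁹ = 1.406×10¹⁹, i.e. 1.406×10¹⁹/6.022×10²³ = 2.335×10⁻⁵ mol.
Product: Φ × n_abs = 0.572 × 2.335×10⁻⁵ = 1.336×10⁻⁵ mol.

1.3×10⁻⁵ mol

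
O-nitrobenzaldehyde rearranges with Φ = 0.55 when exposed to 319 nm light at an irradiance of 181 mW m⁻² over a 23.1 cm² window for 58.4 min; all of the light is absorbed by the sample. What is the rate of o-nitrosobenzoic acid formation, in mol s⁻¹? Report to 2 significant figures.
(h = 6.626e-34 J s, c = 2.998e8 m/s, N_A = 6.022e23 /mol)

6.1e-10 mol s⁻¹

Photon energy at 319 nm: hc/λ = (6.626e-34)(2.998e8)/(319e-9) = 6.227e-19 J.
Energy delivered: (181 mW m⁻²)(23.1e-4 m²)(3504 s) = 1.465 J.
Photons incident: 1.465 / 6.227e-19 = 2.353e18, i.e. 2.353e18/6.022e23 = 3.907e-6 mol.
Product formed: 0.55 × 3.907e-6 = 2.149e-6 mol.
Rate: 2.149e-6 / 3504 s = 6.1e-10 mol s⁻¹.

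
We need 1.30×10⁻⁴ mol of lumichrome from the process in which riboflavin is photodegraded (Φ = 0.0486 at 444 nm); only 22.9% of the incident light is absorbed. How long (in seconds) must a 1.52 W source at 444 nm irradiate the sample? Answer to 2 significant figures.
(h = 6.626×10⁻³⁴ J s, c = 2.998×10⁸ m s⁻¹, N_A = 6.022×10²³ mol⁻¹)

t ≈ 2100 s

Photons that must be absorbed: 1.30×10⁻⁴ / 0.0486 = 0.002675 mol.
Incident photons needed: 0.002675 / 0.229 = 0.01168 mol.
Photon energy: hc/λ = 4.474×10⁻¹⁹ J; per mole, 2.694×10⁵ J mol⁻¹.
Energy required: 0.01168 × 2.694×10⁵ = 3147 J.
Time: 3147 J / 1.52 W = 2100 s.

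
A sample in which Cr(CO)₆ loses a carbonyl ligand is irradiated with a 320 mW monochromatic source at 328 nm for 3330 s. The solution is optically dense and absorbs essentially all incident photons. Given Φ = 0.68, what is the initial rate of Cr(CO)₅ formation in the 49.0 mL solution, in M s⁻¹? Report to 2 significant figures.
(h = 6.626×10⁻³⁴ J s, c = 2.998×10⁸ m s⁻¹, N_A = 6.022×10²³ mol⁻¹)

1.2×10⁻⁵ M s⁻¹

Photon energy at 328 nm: hc/λ = (6.626×10⁻³⁴)(2.998×10⁸)/(328×10⁻⁹) = 6.056×10⁻¹⁹ J.
Energy delivered: (320 mW)(3330 s) = 1066 J.
Photons incident: 1066 / 6.056×10⁻¹⁹ = 1.760×10²¹, i.e. 1.760×10²¹/6.022×10²³ = 0.002923 mol.
Product formed: 0.68 × 0.002923 = 0.001988 mol.
Rate: 0.001988 mol / (3330 s × 0.049 L) = 1.2×10⁻⁵ M s⁻¹.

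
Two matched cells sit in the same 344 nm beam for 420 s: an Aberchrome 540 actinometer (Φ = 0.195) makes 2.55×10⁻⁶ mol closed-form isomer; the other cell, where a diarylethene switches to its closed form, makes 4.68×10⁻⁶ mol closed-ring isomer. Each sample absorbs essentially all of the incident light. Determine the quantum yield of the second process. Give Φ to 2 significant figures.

Photons absorbed by the actinometer: 2.55×10⁻⁶ / 0.195 = 1.308×10⁻⁵ mol.
Φ(unknown) = 4.68×10⁻⁶ / 1.308×10⁻⁵ = 0.36.

Φ = 0.36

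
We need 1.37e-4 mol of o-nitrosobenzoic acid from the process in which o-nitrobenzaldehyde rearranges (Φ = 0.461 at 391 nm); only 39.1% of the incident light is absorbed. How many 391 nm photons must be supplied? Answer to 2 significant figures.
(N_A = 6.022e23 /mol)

Photons that must be absorbed: 1.37e-4 / 0.461 = 2.972e-4 mol.
Incident photons needed: 2.972e-4 / 0.391 = 7.601e-4 mol.
Photon count: 7.601e-4 × 6.022e23 = 4.6e20.

4.6e20 photons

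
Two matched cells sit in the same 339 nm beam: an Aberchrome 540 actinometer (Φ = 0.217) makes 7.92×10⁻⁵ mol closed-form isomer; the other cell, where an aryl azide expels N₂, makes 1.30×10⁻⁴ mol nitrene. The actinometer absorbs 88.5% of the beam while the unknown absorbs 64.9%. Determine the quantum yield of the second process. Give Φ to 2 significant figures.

Photons absorbed by the actinometer: 7.92×10⁻⁵ / 0.217 = 3.650×10⁻⁴ mol.
Incident flux: 3.650×10⁻⁴ / 0.885 = 4.124×10⁻⁴ einstein.
Absorbed by unknown: 0.649 × 4.124×10⁻⁴ = 2.676×10⁻⁴ mol.
Φ(unknown) = 1.30×10⁻⁴ / 2.676×10⁻⁴ = 0.49.

Φ = 0.49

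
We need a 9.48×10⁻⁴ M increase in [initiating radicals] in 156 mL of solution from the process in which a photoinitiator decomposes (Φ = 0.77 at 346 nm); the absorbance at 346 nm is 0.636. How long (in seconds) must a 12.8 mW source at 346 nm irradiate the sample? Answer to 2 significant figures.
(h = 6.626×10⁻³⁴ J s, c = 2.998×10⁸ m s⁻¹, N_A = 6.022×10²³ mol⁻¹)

t ≈ 6700 s

Product: (9.48×10⁻⁴ M)(0.156 L) = 1.479×10⁻⁴ mol.
Photons that must be absorbed: 1.479×10⁻⁴ / 0.77 = 1.921×10⁻⁴ mol.
Fraction absorbed: 1 − 10^(−0.636) = 0.7688.
Incident photons needed: 1.921×10⁻⁴ / 0.7688 = 2.499×10⁻⁴ mol.
Photon energy: hc/λ = 5.741×10⁻¹⁹ J; per mole, 3.457×10⁵ J mol⁻¹.
Energy required: 2.499×10⁻⁴ × 3.457×10⁵ = 86.39 J.
Time: 86.39 J / 0.0128 W = 6700 s.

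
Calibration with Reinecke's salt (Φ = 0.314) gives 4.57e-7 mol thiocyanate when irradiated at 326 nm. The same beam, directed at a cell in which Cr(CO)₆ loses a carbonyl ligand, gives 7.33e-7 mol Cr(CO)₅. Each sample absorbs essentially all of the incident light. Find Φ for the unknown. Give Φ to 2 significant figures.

Φ = 0.50

Photons absorbed by the actinometer: 4.57e-7 / 0.314 = 1.455e-6 mol.
Φ(unknown) = 7.33e-7 / 1.455e-6 = 0.50.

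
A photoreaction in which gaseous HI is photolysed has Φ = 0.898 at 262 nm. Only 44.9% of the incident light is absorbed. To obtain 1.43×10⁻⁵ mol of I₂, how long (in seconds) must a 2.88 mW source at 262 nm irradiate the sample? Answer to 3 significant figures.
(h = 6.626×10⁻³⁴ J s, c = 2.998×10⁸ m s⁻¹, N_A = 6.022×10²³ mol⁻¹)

t ≈ 5620 s

Photons that must be absorbed: 1.43×10⁻⁵ / 0.898 = 1.592×10⁻⁵ mol.
Incident photons needed: 1.592×10⁻⁵ / 0.449 = 3.546×10⁻⁵ mol.
Photon energy: hc/λ = 7.582×10⁻¹⁹ J; per mole, 4.566×10⁵ J mol⁻¹.
Energy required: 3.546×10⁻⁵ × 4.566×10⁵ = 16.19 J.
Time: 16.19 J / 0.00288 W = 5620 s.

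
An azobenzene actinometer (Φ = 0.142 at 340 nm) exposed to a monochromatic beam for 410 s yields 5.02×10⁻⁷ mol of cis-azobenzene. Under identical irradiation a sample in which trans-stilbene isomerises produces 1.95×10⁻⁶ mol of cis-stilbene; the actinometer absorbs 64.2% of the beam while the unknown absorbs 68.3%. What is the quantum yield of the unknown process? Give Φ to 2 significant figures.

Φ = 0.52

Photons absorbed by the actinometer: 5.02×10⁻⁷ / 0.142 = 3.535×10⁻⁶ mol.
Incident flux: 3.535×10⁻⁶ / 0.642 = 5.506×10⁻⁶ einstein.
Absorbed by unknown: 0.683 × 5.506×10⁻⁶ = 3.761×10⁻⁶ mol.
Φ(unknown) = 1.95×10⁻⁶ / 3.761×10⁻⁶ = 0.52.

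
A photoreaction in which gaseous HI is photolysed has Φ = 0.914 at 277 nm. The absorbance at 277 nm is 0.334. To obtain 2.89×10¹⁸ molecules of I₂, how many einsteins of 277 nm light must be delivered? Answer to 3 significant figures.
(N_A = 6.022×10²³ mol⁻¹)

Product: 2.89×10¹⁸ / 6.022×10²³ = 4.799×10⁻⁶ mol.
Photons that must be absorbed: 4.799×10⁻⁶ / 0.914 = 5.251×10⁻⁶ mol.
Fraction absorbed: 1 − 10^(−0.334) = 0.5366.
Incident photons needed: 5.251×10⁻⁶ / 0.5366 = 9.786×10⁻⁶ mol.

9.79×10⁻⁶ einstein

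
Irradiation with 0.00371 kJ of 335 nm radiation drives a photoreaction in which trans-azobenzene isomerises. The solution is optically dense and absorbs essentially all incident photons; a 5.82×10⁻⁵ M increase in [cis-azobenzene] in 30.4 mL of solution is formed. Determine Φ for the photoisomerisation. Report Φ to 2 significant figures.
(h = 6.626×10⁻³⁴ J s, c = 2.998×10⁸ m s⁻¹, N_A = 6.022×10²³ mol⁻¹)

Φ = 0.17

Product: (5.82×10⁻⁵ M)(0.0304 L) = 1.769×10⁻⁶ mol.
Photon energy at 335 nm: hc/λ = (6.626×10⁻³⁴)(2.998×10⁸)/(335×10⁻⁹) = 5.930×10⁻¹⁹ J.
Incident energy: 0.00371 kJ = 3.71 J.
Photons incident: 3.71 / 5.930×10⁻¹⁹ = 6.256×10¹⁸, i.e. 6.256×10¹⁸/6.022×10²³ = 1.039×10⁻⁵ mol.
Φ = 1.769×10⁻⁶ mol / 1.039×10⁻⁵ mol photons = 0.17.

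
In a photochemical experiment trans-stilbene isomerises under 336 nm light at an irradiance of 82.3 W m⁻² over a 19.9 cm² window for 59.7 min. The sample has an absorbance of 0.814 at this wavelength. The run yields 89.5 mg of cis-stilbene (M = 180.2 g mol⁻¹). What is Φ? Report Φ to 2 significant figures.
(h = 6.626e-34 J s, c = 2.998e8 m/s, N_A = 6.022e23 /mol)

Φ = 0.36

Product: 89.5 mg / 180.2 g mol⁻¹ = 4.967e-4 mol.
Photon energy at 336 nm: hc/λ = (6.626e-34)(2.998e8)/(336e-9) = 5.912e-19 J.
Energy delivered: (82.3 W m⁻²)(19.9e-4 m²)(3582 s) = 586.6 J.
Photons incident: 586.6 / 5.912e-19 = 9.922e20, i.e. 9.922e20/6.022e23 = 0.001648 mol.
Fraction absorbed: 1 − 10^(−0.814) = 0.8465.
Photons absorbed: 0.8465 × 0.001648 = 0.001395 mol.
Φ = 4.967e-4 mol / 0.001395 mol photons = 0.36.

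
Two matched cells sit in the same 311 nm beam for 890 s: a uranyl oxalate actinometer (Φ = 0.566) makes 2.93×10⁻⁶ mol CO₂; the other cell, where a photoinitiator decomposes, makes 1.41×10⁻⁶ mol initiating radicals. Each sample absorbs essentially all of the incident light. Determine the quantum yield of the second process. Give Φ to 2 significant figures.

Photons absorbed by the actinometer: 2.93×10⁻⁶ / 0.566 = 5.177×10⁻⁶ mol.
Φ(unknown) = 1.41×10⁻⁶ / 5.177×10⁻⁶ = 0.27.

Φ = 0.27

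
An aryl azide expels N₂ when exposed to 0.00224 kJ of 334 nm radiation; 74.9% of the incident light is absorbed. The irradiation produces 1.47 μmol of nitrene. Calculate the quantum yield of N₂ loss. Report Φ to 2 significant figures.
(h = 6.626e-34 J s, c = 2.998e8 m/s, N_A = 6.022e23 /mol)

Product: 1.47 μmol = 1.47e-6 mol.
Photon energy at 334 nm: hc/λ = (6.626e-34)(2.998e8)/(334e-9) = 5.948e-19 J.
Incident energy: 0.00224 kJ = 2.24 J.
Photons incident: 2.24 / 5.948e-19 = 3.766e18, i.e. 3.766e18/6.022e23 = 6.254e-6 mol.
Photons absorbed: 0.749 × 6.254e-6 = 4.684e-6 mol.
Φ = 1.47e-6 mol / 4.684e-6 mol photons = 0.31.

Φ = 0.31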